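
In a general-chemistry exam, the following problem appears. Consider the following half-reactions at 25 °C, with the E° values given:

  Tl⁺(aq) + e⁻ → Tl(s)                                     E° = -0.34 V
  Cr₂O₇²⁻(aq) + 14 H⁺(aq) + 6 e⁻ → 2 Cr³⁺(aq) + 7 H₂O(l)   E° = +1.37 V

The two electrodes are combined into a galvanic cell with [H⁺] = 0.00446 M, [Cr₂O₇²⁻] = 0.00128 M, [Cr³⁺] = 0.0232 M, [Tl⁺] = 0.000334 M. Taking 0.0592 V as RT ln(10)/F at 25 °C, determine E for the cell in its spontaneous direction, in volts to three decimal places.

+1.595 V

Cr₂O₇²⁻/Cr³⁺ is the cathode (higher E°), Tl⁺/Tl the anode: E°cell = +1.37 − (-0.34) = +1.71 V, n = 6.
Overall: Cr₂O₇²⁻(aq) + 14 H⁺(aq) + 6 Tl(s) → 2 Cr³⁺(aq) + 7 H₂O(l) + 6 Tl⁺(aq)
Q = [Cr³⁺]^2·[Tl⁺]^6 / ([Cr₂O₇²⁻]·[H⁺]^14); log Q = 11.676.
E = E° − (0.0592/n) log Q = +1.71 − (0.0592/6)(11.676) = +1.595 V.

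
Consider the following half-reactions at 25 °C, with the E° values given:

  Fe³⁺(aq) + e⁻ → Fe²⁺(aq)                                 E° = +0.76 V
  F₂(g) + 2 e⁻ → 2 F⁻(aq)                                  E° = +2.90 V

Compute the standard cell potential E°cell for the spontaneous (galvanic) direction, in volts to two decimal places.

+2.14 V

The F₂/F⁻ couple has the higher reduction potential, so it is the cathode; Fe³⁺/Fe²⁺ is oxidised at the anode.
E°cell = E°(cathode) − E°(anode) = (+2.90) − (+0.76) = +2.14 V.
Since E°cell > 0, the reaction is spontaneous under standard conditions.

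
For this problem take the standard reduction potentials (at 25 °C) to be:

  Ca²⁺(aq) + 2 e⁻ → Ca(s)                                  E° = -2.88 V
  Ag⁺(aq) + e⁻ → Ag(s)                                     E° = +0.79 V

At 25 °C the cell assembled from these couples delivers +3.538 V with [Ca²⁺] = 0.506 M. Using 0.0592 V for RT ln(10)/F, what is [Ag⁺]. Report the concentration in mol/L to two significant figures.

Ag⁺/Ag is the cathode, Ca²⁺/Ca the anode: E°cell = +3.67 V, n = 2.
Overall reaction: 2 Ag⁺(aq) + Ca(s) → 2 Ag(s) + Ca²⁺(aq); Q = [Ca²⁺]^1/[Ag⁺]^2.
From E = E° − (0.0592/n) log Q: log Q = (E° − E)·n/0.0592 = (+3.67 − (+3.538))·2/0.0592 = 4.4595.
So 2·log[Ag⁺] = 1·log(0.506) − log Q = -0.2958 − (4.4595) = -4.7553; log[Ag⁺] = -4.7553 / 2 = -2.3777; [Ag⁺] = 10^(-2.3777) ≈ 0.0042 M.

0.0042 M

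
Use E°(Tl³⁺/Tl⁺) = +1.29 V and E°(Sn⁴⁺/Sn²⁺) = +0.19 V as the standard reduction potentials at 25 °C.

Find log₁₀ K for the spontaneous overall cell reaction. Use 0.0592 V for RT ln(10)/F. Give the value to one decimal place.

Cathode: Tl³⁺/Tl⁺; anode: Sn⁴⁺/Sn²⁺. E°cell = +1.10 V, n = 2.
log K = nE°cell / 0.0592 = (2)(+1.10) / 0.0592 = 37.2.

37.2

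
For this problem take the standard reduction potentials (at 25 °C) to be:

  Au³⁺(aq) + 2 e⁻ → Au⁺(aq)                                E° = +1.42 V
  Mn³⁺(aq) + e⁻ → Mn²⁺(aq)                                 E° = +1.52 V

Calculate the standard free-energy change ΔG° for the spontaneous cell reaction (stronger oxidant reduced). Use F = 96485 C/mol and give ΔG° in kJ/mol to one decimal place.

Mn³⁺/Mn²⁺ (E° = +1.52 V) is the cathode; Au³⁺/Au⁺ (E° = +1.42 V) is the anode, so E°cell = +0.10 V.
Balancing electrons gives n = 2 (lcm of 1 and 2).
ΔG° = −nFE° = −(2)(96485)(+0.10) = -19,297 J = -19.3 kJ/mol.

-19.3 kJ/mol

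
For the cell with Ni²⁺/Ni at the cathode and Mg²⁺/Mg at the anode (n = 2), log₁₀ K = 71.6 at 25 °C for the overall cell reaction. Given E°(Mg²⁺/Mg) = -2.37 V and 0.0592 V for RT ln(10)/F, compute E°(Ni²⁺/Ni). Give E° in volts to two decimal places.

E°cell = (0.0592/n)·log K = (0.0592/2)(71.6) = +2.119 V.
Since Ni²⁺/Ni is the cathode and Mg²⁺/Mg the anode, E°cell = E°(Ni²⁺/Ni) − E°(Mg²⁺/Mg).
So E°(Ni²⁺/Ni) = E°cell + E°(Mg²⁺/Mg) = +2.119 + (-2.37) = -0.25 V.

-0.25 V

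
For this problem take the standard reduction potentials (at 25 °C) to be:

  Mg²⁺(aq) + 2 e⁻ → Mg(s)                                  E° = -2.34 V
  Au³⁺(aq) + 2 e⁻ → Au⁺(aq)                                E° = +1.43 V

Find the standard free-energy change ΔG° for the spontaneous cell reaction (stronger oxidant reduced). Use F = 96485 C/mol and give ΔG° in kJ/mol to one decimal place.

-727.5 kJ/mol

Au³⁺/Au⁺ (E° = +1.43 V) is the cathode; Mg²⁺/Mg (E° = -2.34 V) is the anode, so E°cell = +3.77 V.
Balancing electrons gives n = 2 (lcm of 2 and 2).
ΔG° = −nFE° = −(2)(96485)(+3.77) = -727,497 J = -727.5 kJ/mol.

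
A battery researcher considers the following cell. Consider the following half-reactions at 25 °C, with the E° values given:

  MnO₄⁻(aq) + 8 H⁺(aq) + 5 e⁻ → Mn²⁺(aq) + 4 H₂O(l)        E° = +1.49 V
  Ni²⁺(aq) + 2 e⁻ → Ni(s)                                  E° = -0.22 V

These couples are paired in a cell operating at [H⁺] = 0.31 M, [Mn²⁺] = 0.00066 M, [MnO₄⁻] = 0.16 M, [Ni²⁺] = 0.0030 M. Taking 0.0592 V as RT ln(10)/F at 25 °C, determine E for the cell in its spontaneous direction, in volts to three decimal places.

+1.765 V

MnO₄⁻/Mn²⁺ is the cathode (higher E°), Ni²⁺/Ni the anode: E°cell = +1.49 − (-0.22) = +1.71 V, n = 10.
Overall: 2 MnO₄⁻(aq) + 16 H⁺(aq) + 5 Ni(s) → 2 Mn²⁺(aq) + 8 H₂O(l) + 5 Ni²⁺(aq)
Q = [Mn²⁺]^2·[Ni²⁺]^5 / ([MnO₄⁻]^2·[H⁺]^16); log Q = -9.245.
E = E° − (0.0592/n) log Q = +1.71 − (0.0592/10)(-9.245) = +1.765 V.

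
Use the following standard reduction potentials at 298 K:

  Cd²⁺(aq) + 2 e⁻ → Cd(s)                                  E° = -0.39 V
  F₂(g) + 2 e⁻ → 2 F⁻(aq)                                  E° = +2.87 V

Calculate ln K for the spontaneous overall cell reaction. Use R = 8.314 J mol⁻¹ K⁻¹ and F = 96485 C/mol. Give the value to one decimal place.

253.9

Cathode: F₂/F⁻; anode: Cd²⁺/Cd. E°cell = (+2.87) − (-0.39) = +3.26 V, with n = 2.
ΔG° = −nFE° = −RT ln K, so ln K = nFE°/(RT) = (2)(96485)(+3.26) / ((8.314)(298)) = 253.911.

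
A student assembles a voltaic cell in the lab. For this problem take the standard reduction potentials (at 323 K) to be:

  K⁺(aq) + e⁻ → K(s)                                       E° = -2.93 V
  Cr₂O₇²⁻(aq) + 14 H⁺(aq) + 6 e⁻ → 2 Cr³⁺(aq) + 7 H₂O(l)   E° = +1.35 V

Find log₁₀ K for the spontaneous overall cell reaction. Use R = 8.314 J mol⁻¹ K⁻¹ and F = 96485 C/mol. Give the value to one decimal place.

Cathode: Cr₂O₇²⁻/Cr³⁺; anode: K⁺/K. E°cell = (+1.35) − (-2.93) = +4.28 V, with n = 6.
ΔG° = −nFE° = −RT ln K, so ln K = nFE°/(RT) = (6)(96485)(+4.28) / ((8.314)(323)) = 922.661.
log₁₀ K = 922.661 / ln 10 = 400.7.

400.7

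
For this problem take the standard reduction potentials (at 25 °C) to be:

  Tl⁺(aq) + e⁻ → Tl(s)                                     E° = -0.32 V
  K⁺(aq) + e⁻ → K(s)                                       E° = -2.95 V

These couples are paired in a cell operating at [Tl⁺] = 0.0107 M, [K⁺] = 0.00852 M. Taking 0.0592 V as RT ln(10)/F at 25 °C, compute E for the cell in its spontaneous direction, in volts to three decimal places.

+2.636 V

Tl⁺/Tl is the cathode (higher E°), K⁺/K the anode: E°cell = -0.32 − (-2.95) = +2.63 V, n = 1.
Overall: Tl⁺(aq) + K(s) → Tl(s) + K⁺(aq)
Q = [K⁺] / ([Tl⁺]); log Q = -0.099.
E = E° − (0.0592/n) log Q = +2.63 − (0.0592/1)(-0.099) = +2.636 V.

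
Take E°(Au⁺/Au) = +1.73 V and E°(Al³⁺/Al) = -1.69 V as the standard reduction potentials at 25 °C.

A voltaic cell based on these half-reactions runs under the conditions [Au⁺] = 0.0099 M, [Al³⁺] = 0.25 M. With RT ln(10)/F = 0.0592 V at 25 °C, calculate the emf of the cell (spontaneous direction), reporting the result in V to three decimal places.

Au⁺/Au is the cathode (higher E°), Al³⁺/Al the anode: E°cell = +1.73 − (-1.69) = +3.42 V, n = 3.
Overall: 3 Au⁺(aq) + Al(s) → 3 Au(s) + Al³⁺(aq)
Q = [Al³⁺] / ([Au⁺]^3); log Q = 5.411.
E = E° − (0.0592/n) log Q = +3.42 − (0.0592/3)(5.411) = +3.313 V.

+3.313 V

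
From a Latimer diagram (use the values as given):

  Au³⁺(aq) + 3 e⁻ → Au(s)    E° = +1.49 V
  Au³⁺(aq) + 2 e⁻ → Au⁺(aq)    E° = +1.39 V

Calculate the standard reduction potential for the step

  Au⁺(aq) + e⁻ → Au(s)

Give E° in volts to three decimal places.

+1.690 V

Sequential free energies add, so n₃E°₃ = n₁E°₁ + n₂E°₂.
With n₃ = 3, and the known step contributing 2×(+1.39) V, the unknown satisfies 1·E° = 3×(+1.49) − 2×(+1.39) = +1.690.
E° = +1.690 / 1 = +1.690 V.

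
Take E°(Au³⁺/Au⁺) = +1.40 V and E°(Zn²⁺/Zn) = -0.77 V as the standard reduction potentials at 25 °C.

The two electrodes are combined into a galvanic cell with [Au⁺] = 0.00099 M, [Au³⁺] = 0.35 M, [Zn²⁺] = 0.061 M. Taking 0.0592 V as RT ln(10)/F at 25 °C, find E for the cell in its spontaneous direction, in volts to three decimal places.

Au³⁺/Au⁺ is the cathode (higher E°), Zn²⁺/Zn the anode: E°cell = +1.40 − (-0.77) = +2.17 V, n = 2.
Overall: Au³⁺(aq) + Zn(s) → Au⁺(aq) + Zn²⁺(aq)
Q = [Au⁺]·[Zn²⁺] / ([Au³⁺]); log Q = -3.763.
E = E° − (0.0592/n) log Q = +2.17 − (0.0592/2)(-3.763) = +2.281 V.

+2.281 V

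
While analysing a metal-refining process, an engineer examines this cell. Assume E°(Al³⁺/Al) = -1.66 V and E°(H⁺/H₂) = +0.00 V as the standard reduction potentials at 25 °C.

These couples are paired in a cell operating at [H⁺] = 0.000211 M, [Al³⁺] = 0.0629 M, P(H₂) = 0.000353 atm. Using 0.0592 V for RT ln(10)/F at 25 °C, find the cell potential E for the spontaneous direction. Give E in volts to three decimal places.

H⁺/H₂ is the cathode (higher E°), Al³⁺/Al the anode: E°cell = +0.00 − (-1.66) = +1.66 V, n = 6.
Overall: 6 H⁺(aq) + 2 Al(s) → 3 H₂(g) + 2 Al³⁺(aq)
Q = P(H₂)^3·[Al³⁺]^2 / ([H⁺]^6); log Q = 9.295.
E = E° − (0.0592/n) log Q = +1.66 − (0.0592/6)(9.295) = +1.568 V.

+1.568 V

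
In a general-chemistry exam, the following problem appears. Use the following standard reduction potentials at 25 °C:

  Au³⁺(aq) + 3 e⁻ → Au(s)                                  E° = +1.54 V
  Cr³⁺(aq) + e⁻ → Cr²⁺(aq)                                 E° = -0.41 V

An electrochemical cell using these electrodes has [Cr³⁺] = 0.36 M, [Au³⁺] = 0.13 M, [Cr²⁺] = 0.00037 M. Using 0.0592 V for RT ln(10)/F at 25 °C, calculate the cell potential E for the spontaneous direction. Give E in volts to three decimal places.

Au³⁺/Au is the cathode (higher E°), Cr³⁺/Cr²⁺ the anode: E°cell = +1.54 − (-0.41) = +1.95 V, n = 3.
Overall: Au³⁺(aq) + 3 Cr²⁺(aq) → Au(s) + 3 Cr³⁺(aq)
Q = [Cr³⁺]^3 / ([Au³⁺]·[Cr²⁺]^3); log Q = 9.850.
E = E° − (0.0592/n) log Q = +1.95 − (0.0592/3)(9.850) = +1.756 V.

+1.756 V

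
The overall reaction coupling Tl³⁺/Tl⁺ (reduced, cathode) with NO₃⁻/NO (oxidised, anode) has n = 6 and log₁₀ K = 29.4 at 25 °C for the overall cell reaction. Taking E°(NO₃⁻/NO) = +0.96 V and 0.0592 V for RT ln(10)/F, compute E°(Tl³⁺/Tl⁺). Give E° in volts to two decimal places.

+1.25 V

E°cell = (0.0592/n)·log K = (0.0592/6)(29.4) = +0.290 V.
Since Tl³⁺/Tl⁺ is the cathode and NO₃⁻/NO the anode, E°cell = E°(Tl³⁺/Tl⁺) − E°(NO₃⁻/NO).
So E°(Tl³⁺/Tl⁺) = E°cell + E°(NO₃⁻/NO) = +0.290 + (+0.96) = +1.25 V.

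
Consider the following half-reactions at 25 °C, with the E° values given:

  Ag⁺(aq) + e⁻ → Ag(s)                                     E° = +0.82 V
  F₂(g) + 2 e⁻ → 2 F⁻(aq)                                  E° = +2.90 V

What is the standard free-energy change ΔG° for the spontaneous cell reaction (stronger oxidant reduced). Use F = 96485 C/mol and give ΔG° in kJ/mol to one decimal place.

-401.4 kJ/mol

F₂/F⁻ (E° = +2.90 V) is the cathode; Ag⁺/Ag (E° = +0.82 V) is the anode, so E°cell = +2.08 V.
Balancing electrons gives n = 2 (lcm of 2 and 1).
ΔG° = −nFE° = −(2)(96485)(+2.08) = -401,378 J = -401.4 kJ/mol.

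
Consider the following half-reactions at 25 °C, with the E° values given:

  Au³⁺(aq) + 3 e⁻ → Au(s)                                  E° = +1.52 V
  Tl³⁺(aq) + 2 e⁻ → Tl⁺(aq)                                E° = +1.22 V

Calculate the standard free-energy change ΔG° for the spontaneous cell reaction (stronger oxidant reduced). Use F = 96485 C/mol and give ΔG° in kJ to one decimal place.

-173.7 kJ

Au³⁺/Au (E° = +1.52 V) is the cathode; Tl³⁺/Tl⁺ (E° = +1.22 V) is the anode, so E°cell = +0.30 V.
Balancing electrons gives n = 6 (lcm of 3 and 2).
ΔG° = −nFE° = −(6)(96485)(+0.30) = -173,673 J = -173.7 kJ.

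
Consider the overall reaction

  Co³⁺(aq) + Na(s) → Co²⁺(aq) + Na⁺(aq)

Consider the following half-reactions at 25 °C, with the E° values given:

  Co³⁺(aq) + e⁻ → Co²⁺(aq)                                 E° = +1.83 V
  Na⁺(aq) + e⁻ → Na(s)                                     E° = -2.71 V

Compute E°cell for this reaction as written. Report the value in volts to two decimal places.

+4.54 V

The Co³⁺/Co²⁺ couple has the higher reduction potential, so it is the cathode; Na⁺/Na is oxidised at the anode.
E°cell = E°(cathode) − E°(anode) = (+1.83) − (-2.71) = +4.54 V.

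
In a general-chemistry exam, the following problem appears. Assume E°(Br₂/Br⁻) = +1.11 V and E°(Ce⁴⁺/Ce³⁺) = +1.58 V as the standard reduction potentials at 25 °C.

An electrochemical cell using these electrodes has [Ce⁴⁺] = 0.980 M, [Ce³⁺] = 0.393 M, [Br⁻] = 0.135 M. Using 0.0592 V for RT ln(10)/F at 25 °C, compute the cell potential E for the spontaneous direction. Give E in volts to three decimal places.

Ce⁴⁺/Ce³⁺ is the cathode (higher E°), Br₂/Br⁻ the anode: E°cell = +1.58 − (+1.11) = +0.47 V, n = 2.
Overall: 2 Ce⁴⁺(aq) + 2 Br⁻(aq) → 2 Ce³⁺(aq) + Br₂(l)
Q = [Ce³⁺]^2 / ([Ce⁴⁺]^2·[Br⁻]^2); log Q = 0.946.
E = E° − (0.0592/n) log Q = +0.47 − (0.0592/2)(0.946) = +0.442 V.

+0.442 V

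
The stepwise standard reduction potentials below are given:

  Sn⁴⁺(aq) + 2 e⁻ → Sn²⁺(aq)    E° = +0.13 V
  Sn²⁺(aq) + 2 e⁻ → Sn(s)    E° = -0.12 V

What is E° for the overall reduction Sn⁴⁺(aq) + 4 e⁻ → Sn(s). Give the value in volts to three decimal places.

Since ΔG° = −nFE° is additive over sequential reductions, n₃E°₃ = n₁E°₁ + n₂E°₂.
E°₃ = (2×+0.13 + 2×-0.12) / 4 = (+0.020) / 4 = +0.005 V.

+0.005 V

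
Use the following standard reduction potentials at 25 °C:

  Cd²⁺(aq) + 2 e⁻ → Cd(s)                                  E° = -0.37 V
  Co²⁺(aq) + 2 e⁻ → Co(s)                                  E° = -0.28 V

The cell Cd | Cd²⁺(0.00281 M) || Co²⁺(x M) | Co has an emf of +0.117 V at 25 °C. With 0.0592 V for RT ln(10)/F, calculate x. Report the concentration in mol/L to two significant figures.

Co²⁺/Co is the cathode, Cd²⁺/Cd the anode: E°cell = +0.09 V, n = 2.
Overall reaction: Co²⁺(aq) + Cd(s) → Co(s) + Cd²⁺(aq); Q = [Cd²⁺]^1/[Co²⁺]^1.
From E = E° − (0.0592/n) log Q: log Q = (E° − E)·n/0.0592 = (+0.09 − (+0.117))·2/0.0592 = -0.9122.
So 1·log[Co²⁺] = 1·log(0.00281) − log Q = -2.5513 − (-0.9122) = -1.6391; [Co²⁺] = 10^(-1.6391) ≈ 0.023 M.

0.023 M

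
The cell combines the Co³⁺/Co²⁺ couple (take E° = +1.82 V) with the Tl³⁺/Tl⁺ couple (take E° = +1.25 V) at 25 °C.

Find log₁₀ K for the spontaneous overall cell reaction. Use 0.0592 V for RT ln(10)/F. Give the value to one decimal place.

19.3

Cathode: Co³⁺/Co²⁺; anode: Tl³⁺/Tl⁺. E°cell = +0.57 V, n = 2.
log K = nE°cell / 0.0592 = (2)(+0.57) / 0.0592 = 19.3.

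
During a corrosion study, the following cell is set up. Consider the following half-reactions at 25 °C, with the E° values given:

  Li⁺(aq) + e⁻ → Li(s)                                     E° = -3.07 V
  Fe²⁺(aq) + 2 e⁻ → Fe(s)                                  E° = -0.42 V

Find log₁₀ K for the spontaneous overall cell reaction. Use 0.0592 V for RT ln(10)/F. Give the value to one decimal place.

89.5

Cathode: Fe²⁺/Fe; anode: Li⁺/Li. E°cell = +2.65 V, n = 2.
log K = nE°cell / 0.0592 = (2)(+2.65) / 0.0592 = 89.5.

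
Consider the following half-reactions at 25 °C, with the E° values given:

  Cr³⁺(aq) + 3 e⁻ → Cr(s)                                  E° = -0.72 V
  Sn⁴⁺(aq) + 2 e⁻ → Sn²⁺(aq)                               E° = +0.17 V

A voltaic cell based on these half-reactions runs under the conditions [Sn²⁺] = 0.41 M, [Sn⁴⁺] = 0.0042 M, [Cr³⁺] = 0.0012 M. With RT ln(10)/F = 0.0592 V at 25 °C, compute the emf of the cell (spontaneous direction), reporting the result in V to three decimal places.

Sn⁴⁺/Sn²⁺ is the cathode (higher E°), Cr³⁺/Cr the anode: E°cell = +0.17 − (-0.72) = +0.89 V, n = 6.
Overall: 3 Sn⁴⁺(aq) + 2 Cr(s) → 3 Sn²⁺(aq) + 2 Cr³⁺(aq)
Q = [Sn²⁺]^3·[Cr³⁺]^2 / ([Sn⁴⁺]^3); log Q = 0.127.
E = E° − (0.0592/n) log Q = +0.89 − (0.0592/6)(0.127) = +0.889 V.

+0.889 V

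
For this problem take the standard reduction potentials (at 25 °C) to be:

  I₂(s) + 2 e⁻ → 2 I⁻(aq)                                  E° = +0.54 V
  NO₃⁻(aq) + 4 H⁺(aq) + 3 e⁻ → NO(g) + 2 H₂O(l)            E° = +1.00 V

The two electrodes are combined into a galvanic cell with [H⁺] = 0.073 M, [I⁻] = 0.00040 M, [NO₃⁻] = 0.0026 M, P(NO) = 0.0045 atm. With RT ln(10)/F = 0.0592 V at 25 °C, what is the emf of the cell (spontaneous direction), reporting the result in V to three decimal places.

NO₃⁻/NO is the cathode (higher E°), I₂/I⁻ the anode: E°cell = +1.00 − (+0.54) = +0.46 V, n = 6.
Overall: 2 NO₃⁻(aq) + 8 H⁺(aq) + 6 I⁻(aq) → 2 NO(g) + 4 H₂O(l) + 3 I₂(s)
Q = P(NO)^2 / ([NO₃⁻]^2·[H⁺]^8·[I⁻]^6); log Q = 29.958.
E = E° − (0.0592/n) log Q = +0.46 − (0.0592/6)(29.958) = +0.164 V.

+0.164 V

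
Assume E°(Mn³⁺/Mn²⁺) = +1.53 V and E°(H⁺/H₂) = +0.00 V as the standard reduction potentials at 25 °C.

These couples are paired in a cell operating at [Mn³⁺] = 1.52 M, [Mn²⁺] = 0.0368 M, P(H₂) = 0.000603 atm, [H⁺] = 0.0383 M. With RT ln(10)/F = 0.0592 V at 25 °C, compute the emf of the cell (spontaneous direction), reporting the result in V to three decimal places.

+1.614 V

Mn³⁺/Mn²⁺ is the cathode (higher E°), H⁺/H₂ the anode: E°cell = +1.53 − (+0.00) = +1.53 V, n = 2.
Overall: 2 Mn³⁺(aq) + H₂(g) → 2 Mn²⁺(aq) + 2 H⁺(aq)
Q = [Mn²⁺]^2·[H⁺]^2 / ([Mn³⁺]^2·P(H₂)); log Q = -2.846.
E = E° − (0.0592/n) log Q = +1.53 − (0.0592/2)(-2.846) = +1.614 V.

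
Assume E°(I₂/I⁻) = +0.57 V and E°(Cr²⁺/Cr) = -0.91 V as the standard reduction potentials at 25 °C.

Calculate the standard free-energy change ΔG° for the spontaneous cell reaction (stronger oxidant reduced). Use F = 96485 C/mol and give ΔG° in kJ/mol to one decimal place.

-285.6 kJ/mol

I₂/I⁻ (E° = +0.57 V) is the cathode; Cr²⁺/Cr (E° = -0.91 V) is the anode, so E°cell = +1.48 V.
Balancing electrons gives n = 2 (lcm of 2 and 2).
ΔG° = −nFE° = −(2)(96485)(+1.48) = -285,596 J = -285.6 kJ/mol.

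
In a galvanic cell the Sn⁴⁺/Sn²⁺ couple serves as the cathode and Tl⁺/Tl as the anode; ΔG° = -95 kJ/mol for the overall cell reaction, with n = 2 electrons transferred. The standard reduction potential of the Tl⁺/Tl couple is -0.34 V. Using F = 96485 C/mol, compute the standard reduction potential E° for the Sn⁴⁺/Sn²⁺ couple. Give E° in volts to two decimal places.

E°cell = −ΔG°/(nF) = −(-95×10³)/((2)(96485)) = +0.492 V.
Since Sn⁴⁺/Sn²⁺ is the cathode and Tl⁺/Tl the anode, E°cell = E°(Sn⁴⁺/Sn²⁺) − E°(Tl⁺/Tl).
So E°(Sn⁴⁺/Sn²⁺) = E°cell + E°(Tl⁺/Tl) = +0.492 + (-0.34) = +0.15 V.

+0.15 V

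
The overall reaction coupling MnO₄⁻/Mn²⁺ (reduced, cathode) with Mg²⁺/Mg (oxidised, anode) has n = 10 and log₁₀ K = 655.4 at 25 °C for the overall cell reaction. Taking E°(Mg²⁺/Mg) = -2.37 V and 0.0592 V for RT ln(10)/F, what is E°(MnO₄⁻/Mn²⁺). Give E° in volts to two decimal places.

E°cell = (0.0592/n)·log K = (0.0592/10)(655.4) = +3.880 V.
Since MnO₄⁻/Mn²⁺ is the cathode and Mg²⁺/Mg the anode, E°cell = E°(MnO₄⁻/Mn²⁺) − E°(Mg²⁺/Mg).
So E°(MnO₄⁻/Mn²⁺) = E°cell + E°(Mg²⁺/Mg) = +3.880 + (-2.37) = +1.51 V.

+1.51 V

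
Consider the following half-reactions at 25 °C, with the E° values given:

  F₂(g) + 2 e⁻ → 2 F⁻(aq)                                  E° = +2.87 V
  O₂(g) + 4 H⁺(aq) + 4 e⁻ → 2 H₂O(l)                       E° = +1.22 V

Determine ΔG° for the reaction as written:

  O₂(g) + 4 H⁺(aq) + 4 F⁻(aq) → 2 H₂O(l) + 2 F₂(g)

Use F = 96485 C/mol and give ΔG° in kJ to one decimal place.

As written, O₂/H₂O is reduced (cathode) and F₂/F⁻ is oxidised (anode), so E°cell = (+1.22) − (+2.87) = -1.65 V.
Balancing electrons gives n = 4.
ΔG° = −nFE° = −(4)(96485)(-1.65) = 636,801 J = +636.8 kJ.

+636.8 kJ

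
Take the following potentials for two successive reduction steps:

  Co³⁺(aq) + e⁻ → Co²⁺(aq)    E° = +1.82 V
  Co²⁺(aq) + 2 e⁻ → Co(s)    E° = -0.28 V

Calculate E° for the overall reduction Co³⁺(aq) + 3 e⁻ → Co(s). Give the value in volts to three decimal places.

+0.420 V

Since ΔG° = −nFE° is additive over sequential reductions, n₃E°₃ = n₁E°₁ + n₂E°₂.
E°₃ = (1×+1.82 + 2×-0.28) / 3 = (+1.260) / 3 = +0.420 V.
Simply averaging or adding the two E° values would be wrong; the electron-weighted sum is required.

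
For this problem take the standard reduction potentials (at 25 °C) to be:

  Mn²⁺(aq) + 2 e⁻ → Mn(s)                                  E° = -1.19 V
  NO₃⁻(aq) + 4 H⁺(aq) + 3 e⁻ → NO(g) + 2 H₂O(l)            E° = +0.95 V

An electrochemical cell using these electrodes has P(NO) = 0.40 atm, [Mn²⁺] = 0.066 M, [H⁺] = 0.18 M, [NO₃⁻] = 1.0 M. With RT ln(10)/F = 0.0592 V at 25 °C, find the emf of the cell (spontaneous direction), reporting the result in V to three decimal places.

+2.124 V

NO₃⁻/NO is the cathode (higher E°), Mn²⁺/Mn the anode: E°cell = +0.95 − (-1.19) = +2.14 V, n = 6.
Overall: 2 NO₃⁻(aq) + 8 H⁺(aq) + 3 Mn(s) → 2 NO(g) + 4 H₂O(l) + 3 Mn²⁺(aq)
Q = P(NO)^2·[Mn²⁺]^3 / ([NO₃⁻]^2·[H⁺]^8); log Q = 1.621.
E = E° − (0.0592/n) log Q = +2.14 − (0.0592/6)(1.621) = +2.124 V.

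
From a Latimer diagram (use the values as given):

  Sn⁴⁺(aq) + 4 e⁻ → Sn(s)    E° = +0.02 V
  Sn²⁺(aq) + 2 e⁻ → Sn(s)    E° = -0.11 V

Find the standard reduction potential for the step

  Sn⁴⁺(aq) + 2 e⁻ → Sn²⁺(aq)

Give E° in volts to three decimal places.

Sequential free energies add, so n₃E°₃ = n₁E°₁ + n₂E°₂.
With n₃ = 4, and the known step contributing 2×(-0.11) V, the unknown satisfies 2·E° = 4×(+0.02) − 2×(-0.11) = +0.300.
E° = +0.300 / 2 = +0.150 V.

+0.150 V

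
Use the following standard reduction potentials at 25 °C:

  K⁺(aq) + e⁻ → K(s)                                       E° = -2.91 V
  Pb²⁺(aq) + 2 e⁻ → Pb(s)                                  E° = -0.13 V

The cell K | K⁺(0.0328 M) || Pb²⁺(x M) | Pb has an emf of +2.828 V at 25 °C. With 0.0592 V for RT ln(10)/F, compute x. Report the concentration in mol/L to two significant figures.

Pb²⁺/Pb is the cathode, K⁺/K the anode: E°cell = +2.78 V, n = 2.
Overall reaction: Pb²⁺(aq) + 2 K(s) → Pb(s) + 2 K⁺(aq); Q = [K⁺]^2/[Pb²⁺]^1.
From E = E° − (0.0592/n) log Q: log Q = (E° − E)·n/0.0592 = (+2.78 − (+2.828))·2/0.0592 = -1.6216.
So 1·log[Pb²⁺] = 2·log(0.0328) − log Q = -2.9683 − (-1.6216) = -1.3467; [Pb²⁺] = 10^(-1.3467) ≈ 0.045 M.

0.045 M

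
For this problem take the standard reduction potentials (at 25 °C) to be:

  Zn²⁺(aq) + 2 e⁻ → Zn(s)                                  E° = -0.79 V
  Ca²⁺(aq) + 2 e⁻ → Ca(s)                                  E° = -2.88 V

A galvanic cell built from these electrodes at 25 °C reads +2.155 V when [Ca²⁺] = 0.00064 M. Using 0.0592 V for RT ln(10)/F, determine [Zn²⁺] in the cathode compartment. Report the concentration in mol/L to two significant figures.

Zn²⁺/Zn is the cathode, Ca²⁺/Ca the anode: E°cell = +2.09 V, n = 2.
Overall reaction: Zn²⁺(aq) + Ca(s) → Zn(s) + Ca²⁺(aq); Q = [Ca²⁺]^1/[Zn²⁺]^1.
From E = E° − (0.0592/n) log Q: log Q = (E° − E)·n/0.0592 = (+2.09 − (+2.155))·2/0.0592 = -2.1959.
So 1·log[Zn²⁺] = 1·log(0.00064) − log Q = -3.1938 − (-2.1959) = -0.9979; [Zn²⁺] = 10^(-0.9979) ≈ 0.10 M.

0.10 M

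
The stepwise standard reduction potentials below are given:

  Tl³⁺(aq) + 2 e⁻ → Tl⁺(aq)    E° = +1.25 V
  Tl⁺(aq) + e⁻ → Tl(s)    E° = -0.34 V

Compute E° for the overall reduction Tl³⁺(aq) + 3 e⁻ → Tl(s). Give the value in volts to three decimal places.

Adding the free-energy changes (−nFE°) of the two steps gives −n₃FE°₃ = −n₁FE°₁ − n₂FE°₂.
E°₃ = (2×+1.25 + 1×-0.34) / 3 = (+2.160) / 3 = +0.720 V.

+0.720 V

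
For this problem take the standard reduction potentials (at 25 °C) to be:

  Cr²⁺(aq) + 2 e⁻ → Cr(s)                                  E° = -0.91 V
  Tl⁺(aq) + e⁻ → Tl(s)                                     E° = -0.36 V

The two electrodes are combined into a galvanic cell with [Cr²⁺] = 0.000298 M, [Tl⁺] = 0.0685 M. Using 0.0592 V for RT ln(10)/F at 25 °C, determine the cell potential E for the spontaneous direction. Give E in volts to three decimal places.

Tl⁺/Tl is the cathode (higher E°), Cr²⁺/Cr the anode: E°cell = -0.36 − (-0.91) = +0.55 V, n = 2.
Overall: 2 Tl⁺(aq) + Cr(s) → 2 Tl(s) + Cr²⁺(aq)
Q = [Cr²⁺] / ([Tl⁺]^2); log Q = -1.197.
E = E° − (0.0592/n) log Q = +0.55 − (0.0592/2)(-1.197) = +0.585 V.

+0.585 V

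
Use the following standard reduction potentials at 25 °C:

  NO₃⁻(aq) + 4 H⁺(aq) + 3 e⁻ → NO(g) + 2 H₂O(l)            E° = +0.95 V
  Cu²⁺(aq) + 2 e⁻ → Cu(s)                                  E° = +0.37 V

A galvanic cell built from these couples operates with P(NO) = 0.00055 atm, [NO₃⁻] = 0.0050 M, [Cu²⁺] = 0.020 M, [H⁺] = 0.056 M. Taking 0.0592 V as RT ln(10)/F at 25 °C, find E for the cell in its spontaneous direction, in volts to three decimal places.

+0.550 V

NO₃⁻/NO is the cathode (higher E°), Cu²⁺/Cu the anode: E°cell = +0.95 − (+0.37) = +0.58 V, n = 6.
Overall: 2 NO₃⁻(aq) + 8 H⁺(aq) + 3 Cu(s) → 2 NO(g) + 4 H₂O(l) + 3 Cu²⁺(aq)
Q = P(NO)^2·[Cu²⁺]^3 / ([NO₃⁻]^2·[H⁺]^8); log Q = 3.000.
E = E° − (0.0592/n) log Q = +0.58 − (0.0592/6)(3.000) = +0.550 V.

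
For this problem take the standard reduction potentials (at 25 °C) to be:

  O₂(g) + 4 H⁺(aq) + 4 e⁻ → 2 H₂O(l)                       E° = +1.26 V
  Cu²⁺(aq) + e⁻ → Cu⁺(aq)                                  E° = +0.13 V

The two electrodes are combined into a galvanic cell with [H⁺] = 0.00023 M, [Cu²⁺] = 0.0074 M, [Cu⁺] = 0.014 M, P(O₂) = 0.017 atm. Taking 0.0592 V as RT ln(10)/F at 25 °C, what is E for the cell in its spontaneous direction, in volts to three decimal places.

+0.905 V

O₂/H₂O is the cathode (higher E°), Cu²⁺/Cu⁺ the anode: E°cell = +1.26 − (+0.13) = +1.13 V, n = 4.
Overall: O₂(g) + 4 H⁺(aq) + 4 Cu⁺(aq) → 2 H₂O(l) + 4 Cu²⁺(aq)
Q = [Cu²⁺]^4 / (P(O₂)·[H⁺]^4·[Cu⁺]^4); log Q = 15.215.
E = E° − (0.0592/n) log Q = +1.13 − (0.0592/4)(15.215) = +0.905 V.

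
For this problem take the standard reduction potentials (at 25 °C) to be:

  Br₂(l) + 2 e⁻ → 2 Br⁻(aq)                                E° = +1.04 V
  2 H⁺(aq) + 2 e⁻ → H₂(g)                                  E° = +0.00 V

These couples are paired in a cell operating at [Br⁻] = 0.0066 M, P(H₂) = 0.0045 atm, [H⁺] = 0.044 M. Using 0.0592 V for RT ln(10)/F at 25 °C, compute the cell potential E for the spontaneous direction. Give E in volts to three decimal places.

Br₂/Br⁻ is the cathode (higher E°), H⁺/H₂ the anode: E°cell = +1.04 − (+0.00) = +1.04 V, n = 2.
Overall: Br₂(l) + H₂(g) → 2 Br⁻(aq) + 2 H⁺(aq)
Q = [Br⁻]^2·[H⁺]^2 / (P(H₂)); log Q = -4.727.
E = E° − (0.0592/n) log Q = +1.04 − (0.0592/2)(-4.727) = +1.180 V.

+1.180 V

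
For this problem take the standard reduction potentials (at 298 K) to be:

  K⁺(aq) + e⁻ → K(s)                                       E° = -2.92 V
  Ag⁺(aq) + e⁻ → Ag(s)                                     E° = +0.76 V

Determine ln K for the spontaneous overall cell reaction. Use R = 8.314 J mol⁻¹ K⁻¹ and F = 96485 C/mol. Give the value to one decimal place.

Cathode: Ag⁺/Ag; anode: K⁺/K. E°cell = (+0.76) − (-2.92) = +3.68 V, with n = 1.
ΔG° = −nFE° = −RT ln K, so ln K = nFE°/(RT) = (1)(96485)(+3.68) / ((8.314)(298)) = 143.312.

143.3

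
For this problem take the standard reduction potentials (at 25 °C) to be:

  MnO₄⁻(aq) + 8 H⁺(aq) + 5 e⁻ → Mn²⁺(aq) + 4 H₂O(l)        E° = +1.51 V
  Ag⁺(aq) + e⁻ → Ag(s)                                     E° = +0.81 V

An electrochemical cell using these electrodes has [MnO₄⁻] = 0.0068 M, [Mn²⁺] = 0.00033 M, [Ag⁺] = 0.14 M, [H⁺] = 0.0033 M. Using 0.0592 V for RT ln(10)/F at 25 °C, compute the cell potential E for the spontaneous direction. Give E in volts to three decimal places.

+0.531 V

MnO₄⁻/Mn²⁺ is the cathode (higher E°), Ag⁺/Ag the anode: E°cell = +1.51 − (+0.81) = +0.70 V, n = 5.
Overall: MnO₄⁻(aq) + 8 H⁺(aq) + 5 Ag(s) → Mn²⁺(aq) + 4 H₂O(l) + 5 Ag⁺(aq)
Q = [Mn²⁺]·[Ag⁺]^5 / ([MnO₄⁻]·[H⁺]^8); log Q = 14.269.
E = E° − (0.0592/n) log Q = +0.70 − (0.0592/5)(14.269) = +0.531 V.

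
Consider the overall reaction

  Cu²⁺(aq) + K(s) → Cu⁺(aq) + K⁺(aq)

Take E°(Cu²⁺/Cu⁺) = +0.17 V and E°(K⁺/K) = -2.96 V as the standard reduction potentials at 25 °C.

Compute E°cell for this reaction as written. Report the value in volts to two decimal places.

The Cu²⁺/Cu⁺ couple has the higher reduction potential, so it is the cathode; K⁺/K is oxidised at the anode.
E°cell = E°(cathode) − E°(anode) = (+0.17) − (-2.96) = +3.13 V.

+3.13 V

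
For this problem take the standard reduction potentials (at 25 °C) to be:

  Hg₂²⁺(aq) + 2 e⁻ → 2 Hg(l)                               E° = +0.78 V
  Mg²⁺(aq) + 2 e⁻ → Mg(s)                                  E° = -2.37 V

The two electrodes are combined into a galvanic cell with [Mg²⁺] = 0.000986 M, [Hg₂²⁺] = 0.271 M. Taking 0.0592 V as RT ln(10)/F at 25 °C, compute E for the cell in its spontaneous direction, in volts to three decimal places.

+3.222 V

Hg₂²⁺/Hg is the cathode (higher E°), Mg²⁺/Mg the anode: E°cell = +0.78 − (-2.37) = +3.15 V, n = 2.
Overall: Hg₂²⁺(aq) + Mg(s) → 2 Hg(l) + Mg²⁺(aq)
Q = [Mg²⁺] / ([Hg₂²⁺]); log Q = -2.439.
E = E° − (0.0592/n) log Q = +3.15 − (0.0592/2)(-2.439) = +3.222 V.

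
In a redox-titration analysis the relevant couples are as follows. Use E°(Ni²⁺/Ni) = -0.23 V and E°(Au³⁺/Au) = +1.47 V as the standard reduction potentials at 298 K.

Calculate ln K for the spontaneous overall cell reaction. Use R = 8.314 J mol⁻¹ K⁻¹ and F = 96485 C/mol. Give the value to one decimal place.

397.2

Cathode: Au³⁺/Au; anode: Ni²⁺/Ni. E°cell = (+1.47) − (-0.23) = +1.70 V, with n = 6.
ΔG° = −nFE° = −RT ln K, so ln K = nFE°/(RT) = (6)(96485)(+1.70) / ((8.314)(298)) = 397.222.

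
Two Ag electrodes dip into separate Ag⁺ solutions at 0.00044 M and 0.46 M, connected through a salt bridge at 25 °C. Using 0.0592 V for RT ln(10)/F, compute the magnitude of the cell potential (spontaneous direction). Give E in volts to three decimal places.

+0.179 V

For a concentration cell E°cell = 0. The 0.46 M side is the cathode (reduction is favoured where [Ag⁺] is higher).
With n = 1, E = −(0.0592/1) log([Ag⁺]ₐₙ/[Ag⁺]꜀ₐₜ) = −(0.0592/1) log(0.00044/0.46) = −(0.0592/1)(-3.019) = +0.179 V.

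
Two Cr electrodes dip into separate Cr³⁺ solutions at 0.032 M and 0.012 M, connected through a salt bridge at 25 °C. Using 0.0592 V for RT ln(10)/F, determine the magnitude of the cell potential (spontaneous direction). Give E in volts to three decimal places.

For a concentration cell E°cell = 0. The 0.032 M side is the cathode (reduction is favoured where [Cr³⁺] is higher).
With n = 3, E = −(0.0592/3) log([Cr³⁺]ₐₙ/[Cr³⁺]꜀ₐₜ) = −(0.0592/3) log(0.012/0.032) = −(0.0592/3)(-0.426) = +0.008 V.

+0.008 V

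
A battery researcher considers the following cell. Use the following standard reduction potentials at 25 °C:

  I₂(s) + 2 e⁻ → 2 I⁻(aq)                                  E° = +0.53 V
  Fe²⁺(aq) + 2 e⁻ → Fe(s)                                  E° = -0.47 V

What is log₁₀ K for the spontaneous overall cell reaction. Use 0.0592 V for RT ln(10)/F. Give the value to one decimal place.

33.8

Cathode: I₂/I⁻; anode: Fe²⁺/Fe. E°cell = +1.00 V, n = 2.
log K = nE°cell / 0.0592 = (2)(+1.00) / 0.0592 = 33.8.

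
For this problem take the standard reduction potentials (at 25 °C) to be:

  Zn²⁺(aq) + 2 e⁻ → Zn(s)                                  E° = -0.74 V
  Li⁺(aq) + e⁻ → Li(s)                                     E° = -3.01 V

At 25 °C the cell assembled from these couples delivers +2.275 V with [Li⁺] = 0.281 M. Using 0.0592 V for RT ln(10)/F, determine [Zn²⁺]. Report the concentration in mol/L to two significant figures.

0.12 M

Zn²⁺/Zn is the cathode, Li⁺/Li the anode: E°cell = +2.27 V, n = 2.
Overall reaction: Zn²⁺(aq) + 2 Li(s) → Zn(s) + 2 Li⁺(aq); Q = [Li⁺]^2/[Zn²⁺]^1.
From E = E° − (0.0592/n) log Q: log Q = (E° − E)·n/0.0592 = (+2.27 − (+2.275))·2/0.0592 = -0.1689.
So 1·log[Zn²⁺] = 2·log(0.281) − log Q = -1.1026 − (-0.1689) = -0.9337; [Zn²⁺] = 10^(-0.9337) ≈ 0.12 M.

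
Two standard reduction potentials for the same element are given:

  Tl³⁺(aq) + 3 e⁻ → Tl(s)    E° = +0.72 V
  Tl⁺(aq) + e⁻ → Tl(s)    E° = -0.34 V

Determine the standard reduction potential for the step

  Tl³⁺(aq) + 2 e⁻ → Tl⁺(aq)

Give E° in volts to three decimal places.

Sequential free energies add, so n₃E°₃ = n₁E°₁ + n₂E°₂.
With n₃ = 3, and the known step contributing 1×(-0.34) V, the unknown satisfies 2·E° = 3×(+0.72) − 1×(-0.34) = +2.500.
E° = +2.500 / 2 = +1.250 V.

+1.250 V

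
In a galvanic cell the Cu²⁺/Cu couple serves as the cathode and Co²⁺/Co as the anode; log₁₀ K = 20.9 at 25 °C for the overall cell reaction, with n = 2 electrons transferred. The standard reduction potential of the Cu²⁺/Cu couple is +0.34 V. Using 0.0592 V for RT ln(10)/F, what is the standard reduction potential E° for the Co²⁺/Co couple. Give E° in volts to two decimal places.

-0.28 V

E°cell = (0.0592/n)·log K = (0.0592/2)(20.9) = +0.619 V.
Since Cu²⁺/Cu is the cathode and Co²⁺/Co the anode, E°cell = E°(Cu²⁺/Cu) − E°(Co²⁺/Co).
So E°(Co²⁺/Co) = E°(Cu²⁺/Cu) − E°cell = (+0.34) − (+0.619) = -0.28 V.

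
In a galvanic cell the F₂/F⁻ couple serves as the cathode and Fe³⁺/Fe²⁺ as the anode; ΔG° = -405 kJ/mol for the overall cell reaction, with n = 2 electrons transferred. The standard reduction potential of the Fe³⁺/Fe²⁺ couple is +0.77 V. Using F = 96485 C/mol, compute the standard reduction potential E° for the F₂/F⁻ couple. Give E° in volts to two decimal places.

E°cell = −ΔG°/(nF) = −(-405×10³)/((2)(96485)) = +2.099 V.
Since F₂/F⁻ is the cathode and Fe³⁺/Fe²⁺ the anode, E°cell = E°(F₂/F⁻) − E°(Fe³⁺/Fe²⁺).
So E°(F₂/F⁻) = E°cell + E°(Fe³⁺/Fe²⁺) = +2.099 + (+0.77) = +2.87 V.

+2.87 V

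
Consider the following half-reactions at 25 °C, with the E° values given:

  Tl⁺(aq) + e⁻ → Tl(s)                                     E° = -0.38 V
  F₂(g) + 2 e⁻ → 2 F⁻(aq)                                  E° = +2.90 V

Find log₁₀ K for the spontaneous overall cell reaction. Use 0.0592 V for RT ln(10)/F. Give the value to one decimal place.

Cathode: F₂/F⁻; anode: Tl⁺/Tl. E°cell = +3.28 V, n = 2.
log K = nE°cell / 0.0592 = (2)(+3.28) / 0.0592 = 110.8.

110.8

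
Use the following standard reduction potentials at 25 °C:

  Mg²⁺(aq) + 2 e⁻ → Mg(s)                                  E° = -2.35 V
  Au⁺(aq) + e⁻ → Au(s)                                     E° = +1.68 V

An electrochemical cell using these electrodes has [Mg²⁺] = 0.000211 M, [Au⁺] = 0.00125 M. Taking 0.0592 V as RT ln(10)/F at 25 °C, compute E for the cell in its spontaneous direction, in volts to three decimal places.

Au⁺/Au is the cathode (higher E°), Mg²⁺/Mg the anode: E°cell = +1.68 − (-2.35) = +4.03 V, n = 2.
Overall: 2 Au⁺(aq) + Mg(s) → 2 Au(s) + Mg²⁺(aq)
Q = [Mg²⁺] / ([Au⁺]^2); log Q = 2.130.
E = E° − (0.0592/n) log Q = +4.03 − (0.0592/2)(2.130) = +3.967 V.

+3.967 V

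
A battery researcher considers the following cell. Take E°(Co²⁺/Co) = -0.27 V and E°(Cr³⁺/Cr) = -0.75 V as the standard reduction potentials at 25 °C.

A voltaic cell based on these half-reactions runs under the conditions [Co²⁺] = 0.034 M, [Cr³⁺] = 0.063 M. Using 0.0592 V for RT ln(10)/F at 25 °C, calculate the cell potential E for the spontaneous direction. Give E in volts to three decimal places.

+0.460 V

Co²⁺/Co is the cathode (higher E°), Cr³⁺/Cr the anode: E°cell = -0.27 − (-0.75) = +0.48 V, n = 6.
Overall: 3 Co²⁺(aq) + 2 Cr(s) → 3 Co(s) + 2 Cr³⁺(aq)
Q = [Cr³⁺]^2 / ([Co²⁺]^3); log Q = 2.004.
E = E° − (0.0592/n) log Q = +0.48 − (0.0592/6)(2.004) = +0.460 V.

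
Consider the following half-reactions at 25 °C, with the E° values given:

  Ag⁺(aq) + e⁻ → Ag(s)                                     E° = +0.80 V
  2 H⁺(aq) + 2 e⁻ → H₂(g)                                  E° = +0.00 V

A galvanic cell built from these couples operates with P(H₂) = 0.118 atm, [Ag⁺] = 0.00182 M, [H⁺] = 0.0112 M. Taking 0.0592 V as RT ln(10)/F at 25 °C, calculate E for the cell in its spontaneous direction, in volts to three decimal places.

+0.726 V

Ag⁺/Ag is the cathode (higher E°), H⁺/H₂ the anode: E°cell = +0.80 − (+0.00) = +0.80 V, n = 2.
Overall: 2 Ag⁺(aq) + H₂(g) → 2 Ag(s) + 2 H⁺(aq)
Q = [H⁺]^2 / ([Ag⁺]^2·P(H₂)); log Q = 2.506.
E = E° − (0.0592/n) log Q = +0.80 − (0.0592/2)(2.506) = +0.726 V.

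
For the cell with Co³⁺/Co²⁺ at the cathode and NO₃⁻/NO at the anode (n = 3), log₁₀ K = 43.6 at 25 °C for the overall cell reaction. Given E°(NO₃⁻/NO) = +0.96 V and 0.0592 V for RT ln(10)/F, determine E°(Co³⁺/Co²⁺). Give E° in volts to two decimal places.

+1.82 V

E°cell = (0.0592/n)·log K = (0.0592/3)(43.6) = +0.860 V.
Since Co³⁺/Co²⁺ is the cathode and NO₃⁻/NO the anode, E°cell = E°(Co³⁺/Co²⁺) − E°(NO₃⁻/NO).
So E°(Co³⁺/Co²⁺) = E°cell + E°(NO₃⁻/NO) = +0.860 + (+0.96) = +1.82 V.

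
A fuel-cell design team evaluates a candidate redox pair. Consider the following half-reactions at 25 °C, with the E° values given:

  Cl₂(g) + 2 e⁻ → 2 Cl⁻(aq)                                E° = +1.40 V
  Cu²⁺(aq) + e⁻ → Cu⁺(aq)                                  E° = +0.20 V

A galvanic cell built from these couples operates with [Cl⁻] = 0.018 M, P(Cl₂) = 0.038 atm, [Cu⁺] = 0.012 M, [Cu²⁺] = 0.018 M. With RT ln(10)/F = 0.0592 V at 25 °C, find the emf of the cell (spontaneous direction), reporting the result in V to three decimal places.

+1.251 V

Cl₂/Cl⁻ is the cathode (higher E°), Cu²⁺/Cu⁺ the anode: E°cell = +1.40 − (+0.20) = +1.20 V, n = 2.
Overall: Cl₂(g) + 2 Cu⁺(aq) → 2 Cl⁻(aq) + 2 Cu²⁺(aq)
Q = [Cl⁻]^2·[Cu²⁺]^2 / (P(Cl₂)·[Cu⁺]^2); log Q = -1.717.
E = E° − (0.0592/n) log Q = +1.20 − (0.0592/2)(-1.717) = +1.251 V.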